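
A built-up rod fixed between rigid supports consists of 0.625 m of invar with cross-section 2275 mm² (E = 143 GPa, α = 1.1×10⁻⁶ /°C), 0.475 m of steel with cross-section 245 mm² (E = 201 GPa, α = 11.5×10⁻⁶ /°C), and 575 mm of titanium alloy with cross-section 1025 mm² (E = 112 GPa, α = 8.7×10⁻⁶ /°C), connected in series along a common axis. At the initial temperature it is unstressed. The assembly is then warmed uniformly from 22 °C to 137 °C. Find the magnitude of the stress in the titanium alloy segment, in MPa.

With the walls removed the bar would change length by δ_free = Σ αᵢΔT Lᵢ = 1.1×10⁻⁶×115×625 + 11.5×10⁻⁶×115×475 + 8.7×10⁻⁶×115×575 = 1.283 mm.
The walls prevent any net length change, so an axial force P (same in every segment) develops. Compatibility: P · Σ Lᵢ/(AᵢEᵢ) = δ_free.
The series flexibility is Σ Lᵢ/(AᵢEᵢ) = 625/(2275×143×10³) + 475/(245×201×10³) + 575/(1025×112×10³) = 1.658×10⁻⁵ mm/N.
Hence P = δ_free / Σ(L/AE) = 1.283/1.658×10⁻⁵ = 77.38 kN (compressive).
σ_{titanium alloy} = P / A = 77380 / 1025 = 75.49 MPa.

σ ≈ 75.5 MPa (compressive)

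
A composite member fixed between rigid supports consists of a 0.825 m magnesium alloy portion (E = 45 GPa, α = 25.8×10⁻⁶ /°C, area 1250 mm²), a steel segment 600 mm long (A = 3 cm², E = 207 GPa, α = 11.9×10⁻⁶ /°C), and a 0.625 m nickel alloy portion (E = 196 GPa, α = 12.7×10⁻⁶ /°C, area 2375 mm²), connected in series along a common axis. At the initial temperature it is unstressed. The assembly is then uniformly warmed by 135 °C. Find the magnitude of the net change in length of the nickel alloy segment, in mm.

|ΔL| ≈ 0.815 mm

With the walls removed the bar would change length by δ_free = Σ αᵢΔT Lᵢ = 25.8×10⁻⁶×135×825 + 11.9×10⁻⁶×135×600 + 12.7×10⁻⁶×135×625 = 4.909 mm.
Since the ends are fixed, an axial force P builds up, equal in every segment, with P · Σ Lᵢ/(AᵢEᵢ) = δ_free.
The series flexibility is Σ Lᵢ/(AᵢEᵢ) = 825/(1250×45×10³) + 600/(300×207×10³) + 625/(2375×196×10³) = 2.567×10⁻⁵ mm/N.
Hence P = δ_free / Σ(L/AE) = 4.909/2.567×10⁻⁵ = 191.2 kN (compressive).
For the nickel alloy segment, free thermal change = 12.7×10⁻⁶×135×625 = 1.072 mm and elastic change from P = 191200×625/(2375×196×10³) = 0.2567 mm; these oppose, so the net change is 0.815 mm (segment lengthens).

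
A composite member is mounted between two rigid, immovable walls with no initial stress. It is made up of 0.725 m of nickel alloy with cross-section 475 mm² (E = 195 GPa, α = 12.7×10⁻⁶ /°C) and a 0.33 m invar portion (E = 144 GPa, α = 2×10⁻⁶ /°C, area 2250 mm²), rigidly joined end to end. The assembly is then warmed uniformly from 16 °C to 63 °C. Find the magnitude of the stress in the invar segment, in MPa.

σ ≈ 23.3 MPa (compressive)

With the walls removed the bar would change length by δ_free = Σ αᵢΔT Lᵢ = 12.7×10⁻⁶×47×725 + 2×10⁻⁶×47×330 = 0.4638 mm.
The walls prevent any net length change, so an axial force P (same in every segment) develops. Compatibility: P · Σ Lᵢ/(AᵢEᵢ) = δ_free.
Σ Lᵢ/(AᵢEᵢ) = 725/(475×195×10³) + 330/(2250×144×10³) = 8.846×10⁻⁶ mm/N.
P = 0.4638 / 8.846×10⁻⁶ = 52430 N = 52.43 kN, compressive.
σ_{invar} = P / A = 52430 / 2250 = 23.3 MPa.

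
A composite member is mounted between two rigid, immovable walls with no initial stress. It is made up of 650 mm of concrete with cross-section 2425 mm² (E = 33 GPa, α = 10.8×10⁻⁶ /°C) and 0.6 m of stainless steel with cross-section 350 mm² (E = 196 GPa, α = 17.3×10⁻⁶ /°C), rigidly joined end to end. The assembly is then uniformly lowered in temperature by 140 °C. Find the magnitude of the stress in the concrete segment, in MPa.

If the supports were absent, the total length change would be Σ αᵢΔT Lᵢ = 10.8×10⁻⁶×140×650 + 17.3×10⁻⁶×140×600 = 2.436 mm.
The rigid supports impose zero overall length change; the single axial force P common to all segments must satisfy P Σ Lᵢ/(AᵢEᵢ) = δ_free.
Σ Lᵢ/(AᵢEᵢ) = 650/(2425×33×10³) + 600/(350×196×10³) = 1.687×10⁻⁵ mm/N.
So P = 2.436 / 1.687×10⁻⁵ = 144.4 kN, tensile.
σ_{concrete} = P / A = 144400 / 2425 = 59.55 MPa.

σ ≈ 59.5 MPa (tensile)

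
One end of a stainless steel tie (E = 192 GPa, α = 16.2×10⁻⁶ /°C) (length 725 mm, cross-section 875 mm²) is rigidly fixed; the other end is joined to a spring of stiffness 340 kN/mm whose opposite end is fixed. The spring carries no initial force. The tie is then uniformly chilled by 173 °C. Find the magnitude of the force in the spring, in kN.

If the spring were absent the tie would shorten by αΔT L = 16.2×10⁻⁶ × 173 × 725 = 2.032 mm.
With a force P in the spring, the elastic change of the tie is PL/(AE) and that of the spring is P/k; compatibility requires their sum to equal δ_free.
So P = δ_free / [L/(AE) + 1/k] = 2.032 / [ 725/(875×192×10³) + 1/(340×10³) ].
P = 2.032 / 7.257×10⁻⁶ = 280000 N.

P ≈ 280 kN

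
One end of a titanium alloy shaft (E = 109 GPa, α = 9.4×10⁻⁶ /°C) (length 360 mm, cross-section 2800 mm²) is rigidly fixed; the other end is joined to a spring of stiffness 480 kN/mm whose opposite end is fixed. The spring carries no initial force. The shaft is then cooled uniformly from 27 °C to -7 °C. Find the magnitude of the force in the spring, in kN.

P ≈ 35.3 kN

If the spring were absent the shaft would shorten by αΔT L = 9.4×10⁻⁶ × 34 × 360 = 0.1151 mm.
With a force P in the spring, the elastic change of the shaft is PL/(AE) and that of the spring is P/k; compatibility requires their sum to equal δ_free.
P [ L/(AE) + 1/k ] = δ_free → P [ 360/(2800×109×10³) + 1/(480×10³) ] = 0.1151.
P = 0.1151 / 3.263×10⁻⁶ = 35260 N.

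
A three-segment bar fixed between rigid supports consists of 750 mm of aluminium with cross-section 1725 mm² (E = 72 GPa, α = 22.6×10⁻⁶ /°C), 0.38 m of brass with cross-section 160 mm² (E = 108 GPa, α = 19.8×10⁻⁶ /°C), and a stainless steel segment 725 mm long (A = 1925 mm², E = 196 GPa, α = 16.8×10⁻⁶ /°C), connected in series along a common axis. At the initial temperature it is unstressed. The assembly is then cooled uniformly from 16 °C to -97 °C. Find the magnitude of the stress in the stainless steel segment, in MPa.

σ ≈ 71.8 MPa (tensile)

With the walls removed the bar would change length by δ_free = Σ αᵢΔT Lᵢ = 22.6×10⁻⁶×113×750 + 19.8×10⁻⁶×113×380 + 16.8×10⁻⁶×113×725 = 4.142 mm.
Since the ends are fixed, an axial force P builds up, equal in every segment, with P · Σ Lᵢ/(AᵢEᵢ) = δ_free.
The series flexibility is Σ Lᵢ/(AᵢEᵢ) = 750/(1725×72×10³) + 380/(160×108×10³) + 725/(1925×196×10³) = 2.995×10⁻⁵ mm/N.
So P = 4.142 / 2.995×10⁻⁵ = 138.3 kN, tensile.
σ_{stainless steel} = P / A = 138300 / 1925 = 71.84 MPa.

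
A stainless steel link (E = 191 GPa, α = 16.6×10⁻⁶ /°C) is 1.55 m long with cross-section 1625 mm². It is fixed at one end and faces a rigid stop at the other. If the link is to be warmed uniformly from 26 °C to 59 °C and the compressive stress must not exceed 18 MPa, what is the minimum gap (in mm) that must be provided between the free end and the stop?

With no wall the link would lengthen by αΔT L = 16.6×10⁻⁶ × 33 × 1550 = 0.8491 mm.
A stress of 18 MPa corresponds to the wall pushing the link back by σL/E = 18×1550/(191×10³) = 0.1461 mm.
The gap must absorb the remainder: g_min = 0.8491 − 0.1461 = 0.703 mm.

g ≈ 0.703 mm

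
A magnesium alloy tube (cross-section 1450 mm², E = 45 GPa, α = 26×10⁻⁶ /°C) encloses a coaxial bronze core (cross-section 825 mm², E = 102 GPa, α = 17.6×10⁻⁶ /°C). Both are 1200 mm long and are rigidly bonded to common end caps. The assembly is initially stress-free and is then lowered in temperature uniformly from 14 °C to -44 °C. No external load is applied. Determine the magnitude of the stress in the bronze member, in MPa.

σ ≈ 21.7 MPa (compressive)

Equilibrium of a rigid end plate with no external load gives equal and opposite internal forces ±P in the two members. Since α_{magnesium alloy} > α_{bronze}, cooling drives the magnesium alloy into tension and the bronze into compression.
Setting the final lengths equal and cancelling L: (α₁ − α₂)ΔT = P/(A₁E₁) + P/(A₂E₂).
|α₁ − α₂|·ΔT = 8.4×10⁻⁶ × 58 = 0.0004872.
1/(A₁E₁) + 1/(A₂E₂) = 1/(1450×45×10³) + 1/(825×102×10³) = 2.721×10⁻⁸ N⁻¹.
P = 0.0004872 / 2.721×10⁻⁸ = 17910 N = 17.91 kN.
σ_{bronze} = P/A₂ = 17910/825 = 21.7 MPa, compressive.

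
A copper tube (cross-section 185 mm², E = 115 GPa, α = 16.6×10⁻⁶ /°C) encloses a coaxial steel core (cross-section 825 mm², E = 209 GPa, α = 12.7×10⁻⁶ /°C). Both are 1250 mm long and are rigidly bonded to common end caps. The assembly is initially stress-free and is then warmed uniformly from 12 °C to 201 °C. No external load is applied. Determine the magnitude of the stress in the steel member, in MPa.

σ ≈ 16.9 MPa (tensile)

Equilibrium of a rigid end plate with no external load gives equal and opposite internal forces ±P in the two members. Since α_{copper} > α_{steel}, heating drives the copper into compression and the steel into tension.
Equating the net (thermal + elastic) strains gives |α₁ − α₂|·ΔT = P·[1/(A₁E₁) + 1/(A₂E₂)].
|α₁ − α₂|·ΔT = 3.9×10⁻⁶ × 189 = 0.0007371.
1/(A₁E₁) + 1/(A₂E₂) = 1/(185×115×10³) + 1/(825×209×10³) = 5.28×10⁻⁸ N⁻¹.
P = 0.0007371 / 5.28×10⁻⁸ = 13960 N = 13.96 kN.
σ_{steel} = P/A₂ = 13960/825 = 16.92 MPa, tensile.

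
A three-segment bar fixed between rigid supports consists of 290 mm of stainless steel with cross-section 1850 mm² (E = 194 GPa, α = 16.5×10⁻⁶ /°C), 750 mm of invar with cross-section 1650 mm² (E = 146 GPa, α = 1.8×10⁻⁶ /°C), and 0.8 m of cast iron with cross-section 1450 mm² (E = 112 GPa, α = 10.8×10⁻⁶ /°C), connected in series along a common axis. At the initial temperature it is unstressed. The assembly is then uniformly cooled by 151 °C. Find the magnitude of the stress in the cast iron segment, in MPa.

σ ≈ 174 MPa (tensile)

If the supports were absent, the total length change would be Σ αᵢΔT Lᵢ = 16.5×10⁻⁶×151×290 + 1.8×10⁻⁶×151×750 + 10.8×10⁻⁶×151×800 = 2.231 mm.
The walls prevent any net length change, so an axial force P (same in every segment) develops. Compatibility: P · Σ Lᵢ/(AᵢEᵢ) = δ_free.
The series flexibility is Σ Lᵢ/(AᵢEᵢ) = 290/(1850×194×10³) + 750/(1650×146×10³) + 800/(1450×112×10³) = 8.847×10⁻⁶ mm/N.
P = 2.231 / 8.847×10⁻⁶ = 252200 N = 252.2 kN, tensile.
σ_{cast iron} = P / A = 252200 / 1450 = 173.9 MPa.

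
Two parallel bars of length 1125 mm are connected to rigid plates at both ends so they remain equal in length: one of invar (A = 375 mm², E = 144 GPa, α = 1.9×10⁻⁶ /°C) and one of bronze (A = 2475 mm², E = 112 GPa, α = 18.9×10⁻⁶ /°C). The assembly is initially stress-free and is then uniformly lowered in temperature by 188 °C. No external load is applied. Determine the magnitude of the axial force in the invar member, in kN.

P ≈ 144 kN (compressive in the invar)

Both members must finish at the same length. With the larger α, the bronze tends to over-contract; the plates restrain it, putting the bronze in tension and the invar in compression. With no external load the two internal forces are equal and opposite, magnitude P.
Setting the final lengths equal and cancelling L: (α₁ − α₂)ΔT = P/(A₁E₁) + P/(A₂E₂).
|α₁ − α₂|·ΔT = 17×10⁻⁶ × 188 = 0.003196.
1/(A₁E₁) + 1/(A₂E₂) = 1/(375×144×10³) + 1/(2475×112×10³) = 2.213×10⁻⁸ N⁻¹.
So P = 0.003196 / 2.213×10⁻⁸ = 144.4 kN.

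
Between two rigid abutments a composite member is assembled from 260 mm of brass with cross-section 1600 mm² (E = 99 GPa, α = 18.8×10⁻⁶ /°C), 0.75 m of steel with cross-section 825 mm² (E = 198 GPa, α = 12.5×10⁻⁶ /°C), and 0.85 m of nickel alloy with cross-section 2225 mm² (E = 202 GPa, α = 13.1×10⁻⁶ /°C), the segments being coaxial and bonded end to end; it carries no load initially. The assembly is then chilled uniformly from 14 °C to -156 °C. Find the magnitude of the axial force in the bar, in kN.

P ≈ 531 kN (tensile)

If the supports were absent, the total length change would be Σ αᵢΔT Lᵢ = 18.8×10⁻⁶×170×260 + 12.5×10⁻⁶×170×750 + 13.1×10⁻⁶×170×850 = 4.318 mm.
The rigid supports impose zero overall length change; the single axial force P common to all segments must satisfy P Σ Lᵢ/(AᵢEᵢ) = δ_free.
The series flexibility is Σ Lᵢ/(AᵢEᵢ) = 260/(1600×99×10³) + 750/(825×198×10³) + 850/(2225×202×10³) = 8.124×10⁻⁶ mm/N.
Hence P = δ_free / Σ(L/AE) = 4.318/8.124×10⁻⁶ = 531.5 kN (tensile).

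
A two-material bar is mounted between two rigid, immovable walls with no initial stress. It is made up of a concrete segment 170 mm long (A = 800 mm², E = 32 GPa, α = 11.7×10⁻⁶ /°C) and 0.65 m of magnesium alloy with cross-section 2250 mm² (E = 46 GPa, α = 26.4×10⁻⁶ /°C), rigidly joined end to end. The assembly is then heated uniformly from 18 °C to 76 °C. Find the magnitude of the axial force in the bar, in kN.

P ≈ 86 kN (compressive)

Free thermal expansion of the whole bar: Σ αᵢΔT Lᵢ = 11.7×10⁻⁶×58×170 + 26.4×10⁻⁶×58×650 = 1.111 mm.
The walls prevent any net length change, so an axial force P (same in every segment) develops. Compatibility: P · Σ Lᵢ/(AᵢEᵢ) = δ_free.
Σ Lᵢ/(AᵢEᵢ) = 170/(800×32×10³) + 650/(2250×46×10³) = 1.292×10⁻⁵ mm/N.
P = 1.111 / 1.292×10⁻⁵ = 85960 N = 85.96 kN, compressive.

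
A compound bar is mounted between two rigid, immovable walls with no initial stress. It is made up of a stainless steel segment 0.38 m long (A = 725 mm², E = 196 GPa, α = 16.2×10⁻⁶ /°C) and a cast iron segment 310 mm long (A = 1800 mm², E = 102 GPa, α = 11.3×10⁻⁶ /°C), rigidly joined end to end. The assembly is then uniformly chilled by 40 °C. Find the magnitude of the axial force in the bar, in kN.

P ≈ 88.6 kN (tensile)

With the walls removed the bar would change length by δ_free = Σ αᵢΔT Lᵢ = 16.2×10⁻⁶×40×380 + 11.3×10⁻⁶×40×310 = 0.3864 mm.
Since the ends are fixed, an axial force P builds up, equal in every segment, with P · Σ Lᵢ/(AᵢEᵢ) = δ_free.
Σ Lᵢ/(AᵢEᵢ) = 380/(725×196×10³) + 310/(1800×102×10³) = 4.363×10⁻⁶ mm/N.
So P = 0.3864 / 4.363×10⁻⁶ = 88.56 kN, tensile.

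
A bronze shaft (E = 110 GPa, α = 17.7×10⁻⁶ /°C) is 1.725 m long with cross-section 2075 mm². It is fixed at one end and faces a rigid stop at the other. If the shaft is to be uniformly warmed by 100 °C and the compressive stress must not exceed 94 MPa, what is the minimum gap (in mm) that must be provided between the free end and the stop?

With no wall the shaft would lengthen by αΔT L = 17.7×10⁻⁶ × 100 × 1725 = 3.053 mm.
At the allowable stress the elastic shortening the wall may impose is σL/E = 94 × 1725 / (110×10³) = 1.474 mm.
The gap must absorb the remainder: g_min = 3.053 − 1.474 = 1.579 mm.

g ≈ 1.58 mm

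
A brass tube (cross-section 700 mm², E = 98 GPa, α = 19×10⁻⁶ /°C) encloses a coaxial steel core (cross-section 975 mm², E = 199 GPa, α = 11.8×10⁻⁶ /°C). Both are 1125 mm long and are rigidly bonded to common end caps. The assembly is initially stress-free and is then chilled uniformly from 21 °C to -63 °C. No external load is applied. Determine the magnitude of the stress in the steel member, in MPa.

Equilibrium of a rigid end plate with no external load gives equal and opposite internal forces ±P in the two members. Since α_{brass} > α_{steel}, cooling drives the brass into tension and the steel into compression.
Setting the final lengths equal and cancelling L: (α₁ − α₂)ΔT = P/(A₁E₁) + P/(A₂E₂).
|α₁ − α₂|·ΔT = 7.2×10⁻⁶ × 84 = 0.0006048.
1/(A₁E₁) + 1/(A₂E₂) = 1/(700×98×10³) + 1/(975×199×10³) = 1.973×10⁻⁸ N⁻¹.
So P = 0.0006048 / 1.973×10⁻⁸ = 30.65 kN.
σ_{steel} = P/A₂ = 30650/975 = 31.44 MPa, compressive.

σ ≈ 31.4 MPa (compressive)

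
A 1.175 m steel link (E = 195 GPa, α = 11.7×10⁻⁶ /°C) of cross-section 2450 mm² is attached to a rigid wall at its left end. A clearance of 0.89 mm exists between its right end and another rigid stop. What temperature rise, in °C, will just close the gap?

The gap closes when αΔT L = 0.89 mm, since the link is still unstressed at that instant.
So ΔT = g/(αL) = 0.89/(11.7×10⁻⁶ × 1175) = 64.74 °C.

ΔT ≈ 64.7 °C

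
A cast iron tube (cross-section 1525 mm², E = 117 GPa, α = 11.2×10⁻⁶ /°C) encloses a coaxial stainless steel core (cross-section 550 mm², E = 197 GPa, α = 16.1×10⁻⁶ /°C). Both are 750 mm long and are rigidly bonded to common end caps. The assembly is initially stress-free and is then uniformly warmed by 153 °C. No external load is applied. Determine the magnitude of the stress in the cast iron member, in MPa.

σ ≈ 33.1 MPa (tensile)

Both members must finish at the same length. With the larger α, the stainless steel tends to over-expand; the plates restrain it, putting the stainless steel in compression and the cast iron in tension. With no external load the two internal forces are equal and opposite, magnitude P.
Compatibility of the two members (thermal + elastic change equal): (α₁ − α₂)ΔT = P·[1/(A₁E₁) + 1/(A₂E₂)].
|α₁ − α₂|·ΔT = 4.9×10⁻⁶ × 153 = 0.0007497.
1/(A₁E₁) + 1/(A₂E₂) = 1/(1525×117×10³) + 1/(550×197×10³) = 1.483×10⁻⁸ N⁻¹.
So P = 0.0007497 / 1.483×10⁻⁸ = 50.54 kN.
σ_{cast iron} = P/A₁ = 50540/1525 = 33.14 MPa, tensile.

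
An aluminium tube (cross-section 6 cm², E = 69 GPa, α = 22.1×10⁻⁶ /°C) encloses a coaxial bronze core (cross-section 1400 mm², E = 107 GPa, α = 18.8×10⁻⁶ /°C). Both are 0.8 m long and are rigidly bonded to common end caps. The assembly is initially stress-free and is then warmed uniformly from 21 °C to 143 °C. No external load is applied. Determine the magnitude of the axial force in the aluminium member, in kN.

The aluminium has the larger α, so on heating it would change length more than the bronze if both were free. The rigid plates force a common final length, so the aluminium is put into compression and the bronze into tension, with equal and opposite forces P (no external load).
Equating the net (thermal + elastic) strains gives |α₁ − α₂|·ΔT = P·[1/(A₁E₁) + 1/(A₂E₂)].
|α₁ − α₂|·ΔT = 3.3×10⁻⁶ × 122 = 0.0004026.
1/(A₁E₁) + 1/(A₂E₂) = 1/(600×69×10³) + 1/(1400×107×10³) = 3.083×10⁻⁸ N⁻¹.
So P = 0.0004026 / 3.083×10⁻⁸ = 13.06 kN.

P ≈ 13.1 kN (compressive in the aluminium)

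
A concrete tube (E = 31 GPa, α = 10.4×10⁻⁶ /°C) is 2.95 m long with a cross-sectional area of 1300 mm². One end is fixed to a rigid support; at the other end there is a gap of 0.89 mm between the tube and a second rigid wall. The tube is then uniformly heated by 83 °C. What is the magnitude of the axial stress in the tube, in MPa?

Free thermal elongation = αΔT L = 10.4×10⁻⁶ × 83 × 2950 = 2.546 mm.
The gap closes (δ_free > 0.89 mm) and the wall then resists a further 2.546 − 0.89 = 1.656 mm of expansion.
So σ = E(δ_free − g)/L = 31×10³ × 1.656/2950 = 17.41 MPa.

σ ≈ 17.4 MPa (compressive)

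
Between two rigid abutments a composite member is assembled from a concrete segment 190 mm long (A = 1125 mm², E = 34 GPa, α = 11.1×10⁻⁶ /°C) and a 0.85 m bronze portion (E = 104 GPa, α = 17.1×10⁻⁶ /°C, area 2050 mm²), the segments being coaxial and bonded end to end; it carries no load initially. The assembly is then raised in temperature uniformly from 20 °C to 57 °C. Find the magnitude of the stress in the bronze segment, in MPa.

σ ≈ 33.5 MPa (compressive)

If the supports were absent, the total length change would be Σ αᵢΔT Lᵢ = 11.1×10⁻⁶×37×190 + 17.1×10⁻⁶×37×850 = 0.6158 mm.
Since the ends are fixed, an axial force P builds up, equal in every segment, with P · Σ Lᵢ/(AᵢEᵢ) = δ_free.
Σ Lᵢ/(AᵢEᵢ) = 190/(1125×34×10³) + 850/(2050×104×10³) = 8.954×10⁻⁶ mm/N.
So P = 0.6158 / 8.954×10⁻⁶ = 68.78 kN, compressive.
σ_{bronze} = P / A = 68780 / 2050 = 33.55 MPa.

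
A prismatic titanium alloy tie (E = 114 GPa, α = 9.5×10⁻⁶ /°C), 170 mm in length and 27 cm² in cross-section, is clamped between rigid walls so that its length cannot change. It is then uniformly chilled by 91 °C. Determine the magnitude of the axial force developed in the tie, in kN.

With zero net strain, σ = E·αΔT = 114 GPa × 9.5×10⁻⁶ × 91 = 98.55 MPa.
P = AEαΔT = 2700 × 114×10³ × 9.5×10⁻⁶ × 91 = 266.1 kN (tensile).

P ≈ 266 kN (tensile)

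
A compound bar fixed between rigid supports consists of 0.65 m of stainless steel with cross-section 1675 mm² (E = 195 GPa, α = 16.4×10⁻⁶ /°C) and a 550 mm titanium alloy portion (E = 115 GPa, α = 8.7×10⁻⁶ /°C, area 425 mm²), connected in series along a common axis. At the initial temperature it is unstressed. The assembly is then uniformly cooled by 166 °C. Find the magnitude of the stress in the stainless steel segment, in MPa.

With the walls removed the bar would change length by δ_free = Σ αᵢΔT Lᵢ = 16.4×10⁻⁶×166×650 + 8.7×10⁻⁶×166×550 = 2.564 mm.
Since the ends are fixed, an axial force P builds up, equal in every segment, with P · Σ Lᵢ/(AᵢEᵢ) = δ_free.
The series flexibility is Σ Lᵢ/(AᵢEᵢ) = 650/(1675×195×10³) + 550/(425×115×10³) = 1.324×10⁻⁵ mm/N.
Hence P = δ_free / Σ(L/AE) = 2.564/1.324×10⁻⁵ = 193.6 kN (tensile).
σ_{stainless steel} = P / A = 193600 / 1675 = 115.6 MPa.

σ ≈ 116 MPa (tensile)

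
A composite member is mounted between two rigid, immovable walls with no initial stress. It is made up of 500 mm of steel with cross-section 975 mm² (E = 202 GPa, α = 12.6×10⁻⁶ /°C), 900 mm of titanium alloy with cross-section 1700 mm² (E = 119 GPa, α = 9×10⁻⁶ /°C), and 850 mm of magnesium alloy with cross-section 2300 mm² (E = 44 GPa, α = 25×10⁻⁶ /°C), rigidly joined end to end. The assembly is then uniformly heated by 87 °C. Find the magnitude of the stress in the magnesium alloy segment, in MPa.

σ ≈ 87.6 MPa (compressive)

If the supports were absent, the total length change would be Σ αᵢΔT Lᵢ = 12.6×10⁻⁶×87×500 + 9×10⁻⁶×87×900 + 25×10⁻⁶×87×850 = 3.102 mm.
Since the ends are fixed, an axial force P builds up, equal in every segment, with P · Σ Lᵢ/(AᵢEᵢ) = δ_free.
The series flexibility is Σ Lᵢ/(AᵢEᵢ) = 500/(975×202×10³) + 900/(1700×119×10³) + 850/(2300×44×10³) = 1.539×10⁻⁵ mm/N.
P = 3.102 / 1.539×10⁻⁵ = 201600 N = 201.6 kN, compressive.
σ_{magnesium alloy} = P / A = 201600 / 2300 = 87.64 MPa.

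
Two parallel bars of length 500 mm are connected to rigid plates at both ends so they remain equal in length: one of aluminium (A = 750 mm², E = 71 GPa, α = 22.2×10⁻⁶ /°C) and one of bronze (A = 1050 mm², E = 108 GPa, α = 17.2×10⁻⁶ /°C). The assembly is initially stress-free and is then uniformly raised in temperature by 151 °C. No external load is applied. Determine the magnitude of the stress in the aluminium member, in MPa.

The aluminium has the larger α, so on heating it would change length more than the bronze if both were free. The rigid plates force a common final length, so the aluminium is put into compression and the bronze into tension, with equal and opposite forces P (no external load).
Compatibility of the two members (thermal + elastic change equal): (α₁ − α₂)ΔT = P·[1/(A₁E₁) + 1/(A₂E₂)].
|α₁ − α₂|·ΔT = 5×10⁻⁶ × 151 = 0.000755.
1/(A₁E₁) + 1/(A₂E₂) = 1/(750×71×10³) + 1/(1050×108×10³) = 2.76×10⁻⁸ N⁻¹.
So P = 0.000755 / 2.76×10⁻⁸ = 27.36 kN.
σ_{aluminium} = P/A₁ = 27360/750 = 36.48 MPa, compressive.

σ ≈ 36.5 MPa (compressive)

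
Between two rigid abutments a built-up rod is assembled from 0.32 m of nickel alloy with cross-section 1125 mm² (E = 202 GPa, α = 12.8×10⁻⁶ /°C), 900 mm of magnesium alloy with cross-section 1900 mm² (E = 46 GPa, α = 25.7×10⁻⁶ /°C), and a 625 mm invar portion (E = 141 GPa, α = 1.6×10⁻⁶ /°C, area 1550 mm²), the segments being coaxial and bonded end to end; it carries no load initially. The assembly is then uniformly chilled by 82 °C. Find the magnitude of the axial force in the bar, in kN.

If the supports were absent, the total length change would be Σ αᵢΔT Lᵢ = 12.8×10⁻⁶×82×320 + 25.7×10⁻⁶×82×900 + 1.6×10⁻⁶×82×625 = 2.315 mm.
The rigid supports impose zero overall length change; the single axial force P common to all segments must satisfy P Σ Lᵢ/(AᵢEᵢ) = δ_free.
Σ Lᵢ/(AᵢEᵢ) = 320/(1125×202×10³) + 900/(1900×46×10³) + 625/(1550×141×10³) = 1.457×10⁻⁵ mm/N.
So P = 2.315 / 1.457×10⁻⁵ = 158.9 kN, tensile.

P ≈ 159 kN (tensile)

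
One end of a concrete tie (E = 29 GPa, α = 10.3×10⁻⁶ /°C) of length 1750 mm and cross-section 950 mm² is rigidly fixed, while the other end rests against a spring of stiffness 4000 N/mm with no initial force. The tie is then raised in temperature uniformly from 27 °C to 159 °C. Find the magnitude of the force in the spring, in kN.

P ≈ 7.59 kN

Free thermal expansion: δ_free = αΔT L = 10.3×10⁻⁶ × 132 × 1750 = 2.379 mm.
With a force P in the spring, the elastic change of the tie is PL/(AE) and that of the spring is P/k; compatibility requires their sum to equal δ_free.
P [ L/(AE) + 1/k ] = δ_free → P [ 1750/(950×29×10³) + 1/(4000) ] = 2.379.
P = 2.379 / 0.0003135 = 7589 N.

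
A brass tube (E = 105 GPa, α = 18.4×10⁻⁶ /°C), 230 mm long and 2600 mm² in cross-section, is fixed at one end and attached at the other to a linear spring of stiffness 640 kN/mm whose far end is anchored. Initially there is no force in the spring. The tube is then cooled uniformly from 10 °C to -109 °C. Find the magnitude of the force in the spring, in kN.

P ≈ 209 kN

If the spring were absent the tube would shorten by αΔT L = 18.4×10⁻⁶ × 119 × 230 = 0.5036 mm.
With a force P in the spring, the elastic change of the tube is PL/(AE) and that of the spring is P/k; compatibility requires their sum to equal δ_free.
P [ L/(AE) + 1/k ] = δ_free → P [ 230/(2600×105×10³) + 1/(640×10³) ] = 0.5036.
P = 0.5036 / 2.405×10⁻⁶ = 209400 N.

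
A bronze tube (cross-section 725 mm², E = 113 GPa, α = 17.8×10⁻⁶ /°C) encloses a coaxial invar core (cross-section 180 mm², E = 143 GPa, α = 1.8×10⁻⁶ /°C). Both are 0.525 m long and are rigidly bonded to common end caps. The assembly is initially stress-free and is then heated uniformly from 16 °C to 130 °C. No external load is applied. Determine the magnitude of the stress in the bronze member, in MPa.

Both members must finish at the same length. With the larger α, the bronze tends to over-expand; the plates restrain it, putting the bronze in compression and the invar in tension. With no external load the two internal forces are equal and opposite, magnitude P.
Compatibility of the two members (thermal + elastic change equal): (α₁ − α₂)ΔT = P·[1/(A₁E₁) + 1/(A₂E₂)].
|α₁ − α₂|·ΔT = 16×10⁻⁶ × 114 = 0.001824.
1/(A₁E₁) + 1/(A₂E₂) = 1/(725×113×10³) + 1/(180×143×10³) = 5.106×10⁻⁸ N⁻¹.
So P = 0.001824 / 5.106×10⁻⁸ = 35.73 kN.
σ_{bronze} = P/A₁ = 35730/725 = 49.28 MPa, compressive.

σ ≈ 49.3 MPa (compressive)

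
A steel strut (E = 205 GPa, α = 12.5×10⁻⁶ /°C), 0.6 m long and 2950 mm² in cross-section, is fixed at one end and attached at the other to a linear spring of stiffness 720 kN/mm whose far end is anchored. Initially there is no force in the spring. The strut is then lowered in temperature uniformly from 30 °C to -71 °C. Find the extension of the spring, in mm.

δ ≈ 0.442 mm

If the spring were absent the strut would shorten by αΔT L = 12.5×10⁻⁶ × 101 × 600 = 0.7575 mm.
With a force P in the spring, the elastic change of the strut is PL/(AE) and that of the spring is P/k; compatibility requires their sum to equal δ_free.
P [ L/(AE) + 1/k ] = δ_free → P [ 600/(2950×205×10³) + 1/(720×10³) ] = 0.7575.
P = 0.7575 / 2.381×10⁻⁶ = 318100 N.
Spring extension = P/k = 318100/(720×10³) = 0.4419 mm.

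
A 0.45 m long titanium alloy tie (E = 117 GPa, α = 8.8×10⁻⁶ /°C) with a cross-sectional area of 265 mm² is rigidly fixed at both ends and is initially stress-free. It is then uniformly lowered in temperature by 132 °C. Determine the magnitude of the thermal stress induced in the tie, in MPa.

Because both ends are immovable the net strain is zero, and the suppressed thermal strain is αΔT = 8.8×10⁻⁶ × 132 = 1161.6×10⁻⁶.
Hence σ = E·αΔT = 117×10³ × 1161.6×10⁻⁶ = 135.9 MPa, tensile.

σ ≈ 136 MPa (tensile)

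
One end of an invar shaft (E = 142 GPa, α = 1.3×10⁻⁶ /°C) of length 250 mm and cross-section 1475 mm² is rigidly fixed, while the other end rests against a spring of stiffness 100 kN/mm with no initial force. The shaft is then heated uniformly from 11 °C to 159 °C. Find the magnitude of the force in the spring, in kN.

P ≈ 4.3 kN

Free thermal expansion: δ_free = αΔT L = 1.3×10⁻⁶ × 148 × 250 = 0.0481 mm.
Let P be the compressive force at the spring. The shaft shortens elastically by PL/(AE) and the spring compresses by P/k; together these equal δ_free.
So P = δ_free / [L/(AE) + 1/k] = 0.0481 / [ 250/(1475×142×10³) + 1/(100×10³) ].
P = 0.0481 / 1.119×10⁻⁵ = 4297 N.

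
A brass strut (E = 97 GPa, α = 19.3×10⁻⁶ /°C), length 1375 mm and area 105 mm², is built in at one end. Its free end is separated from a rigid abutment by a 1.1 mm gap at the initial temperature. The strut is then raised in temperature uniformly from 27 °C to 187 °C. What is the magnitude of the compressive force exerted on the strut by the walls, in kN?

Unrestrained expansion: δ_free = αΔT L = 19.3×10⁻⁶ × 160 × 1375 = 4.246 mm.
The gap closes (δ_free > 1.1 mm) and the wall then resists a further 4.246 − 1.1 = 3.146 mm of expansion.
Compatibility: PL/(AE) = 3.146 mm, so σ = P/A = E × (3.146/1375) = 221.9 MPa.
P = σA = 221.9 × 105 = 23.3 kN.

P ≈ 23.3 kN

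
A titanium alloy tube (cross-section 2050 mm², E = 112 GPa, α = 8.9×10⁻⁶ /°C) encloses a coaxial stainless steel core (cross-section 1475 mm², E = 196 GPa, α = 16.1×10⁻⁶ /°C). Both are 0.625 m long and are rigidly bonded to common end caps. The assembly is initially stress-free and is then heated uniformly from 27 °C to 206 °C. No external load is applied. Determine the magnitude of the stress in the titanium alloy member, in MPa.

Equilibrium of a rigid end plate with no external load gives equal and opposite internal forces ±P in the two members. Since α_{stainless steel} > α_{titanium alloy}, heating drives the stainless steel into compression and the titanium alloy into tension.
Equating the net (thermal + elastic) strains gives |α₁ − α₂|·ΔT = P·[1/(A₁E₁) + 1/(A₂E₂)].
|α₁ − α₂|·ΔT = 7.2×10⁻⁶ × 179 = 0.001289.
1/(A₁E₁) + 1/(A₂E₂) = 1/(2050×112×10³) + 1/(1475×196×10³) = 7.814×10⁻⁹ N⁻¹.
P = 0.001289 / 7.814×10⁻⁹ = 164900 N = 164.9 kN.
σ_{titanium alloy} = P/A₁ = 164900/2050 = 80.45 MPa, tensile.

σ ≈ 80.5 MPa (tensile)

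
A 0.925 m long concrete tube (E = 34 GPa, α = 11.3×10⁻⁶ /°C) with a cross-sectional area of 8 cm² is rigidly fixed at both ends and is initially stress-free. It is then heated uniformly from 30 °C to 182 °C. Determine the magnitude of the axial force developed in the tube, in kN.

With zero net strain, σ = E·αΔT = 34 GPa × 11.3×10⁻⁶ × 152 = 58.4 MPa.
Then P = σA = 58.4 × 800 mm² = 46.72 kN, compressive.

P ≈ 46.7 kN (compressive)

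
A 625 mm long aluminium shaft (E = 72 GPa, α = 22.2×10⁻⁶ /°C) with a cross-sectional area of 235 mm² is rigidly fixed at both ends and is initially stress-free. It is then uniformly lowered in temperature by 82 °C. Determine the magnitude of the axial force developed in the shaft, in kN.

Full restraint means ε = 0, so the stress is σ = EαΔT = 72×10³ × 22.2×10⁻⁶ × 82 = 131.1 MPa.
P = AEαΔT = 235 × 72×10³ × 22.2×10⁻⁶ × 82 = 30.8 kN (tensile).

P ≈ 30.8 kN (tensile)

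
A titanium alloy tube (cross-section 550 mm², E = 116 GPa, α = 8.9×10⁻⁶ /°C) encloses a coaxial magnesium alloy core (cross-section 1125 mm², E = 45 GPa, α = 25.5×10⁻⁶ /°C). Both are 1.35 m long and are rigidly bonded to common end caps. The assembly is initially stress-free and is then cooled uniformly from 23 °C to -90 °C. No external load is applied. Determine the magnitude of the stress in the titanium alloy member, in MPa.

The magnesium alloy has the larger α, so on cooling it would change length more than the titanium alloy if both were free. The rigid plates force a common final length, so the magnesium alloy is put into tension and the titanium alloy into compression, with equal and opposite forces P (no external load).
Setting the final lengths equal and cancelling L: (α₁ − α₂)ΔT = P/(A₁E₁) + P/(A₂E₂).
|α₁ − α₂|·ΔT = 16.6×10⁻⁶ × 113 = 0.001876.
1/(A₁E₁) + 1/(A₂E₂) = 1/(550×116×10³) + 1/(1125×45×10³) = 3.543×10⁻⁸ N⁻¹.
So P = 0.001876 / 3.543×10⁻⁸ = 52.95 kN.
σ_{titanium alloy} = P/A₁ = 52950/550 = 96.27 MPa, compressive.

σ ≈ 96.3 MPa (compressive)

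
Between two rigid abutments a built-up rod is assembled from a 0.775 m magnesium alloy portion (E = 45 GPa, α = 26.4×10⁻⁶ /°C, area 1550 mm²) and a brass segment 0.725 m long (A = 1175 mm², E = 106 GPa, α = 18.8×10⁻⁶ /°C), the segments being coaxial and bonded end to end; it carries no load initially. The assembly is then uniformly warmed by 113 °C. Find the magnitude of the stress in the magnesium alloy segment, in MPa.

If the supports were absent, the total length change would be Σ αᵢΔT Lᵢ = 26.4×10⁻⁶×113×775 + 18.8×10⁻⁶×113×725 = 3.852 mm.
The walls prevent any net length change, so an axial force P (same in every segment) develops. Compatibility: P · Σ Lᵢ/(AᵢEᵢ) = δ_free.
The series flexibility is Σ Lᵢ/(AᵢEᵢ) = 775/(1550×45×10³) + 725/(1175×106×10³) = 1.693×10⁻⁵ mm/N.
P = 3.852 / 1.693×10⁻⁵ = 227500 N = 227.5 kN, compressive.
σ_{magnesium alloy} = P / A = 227500 / 1550 = 146.8 MPa.

σ ≈ 147 MPa (compressive)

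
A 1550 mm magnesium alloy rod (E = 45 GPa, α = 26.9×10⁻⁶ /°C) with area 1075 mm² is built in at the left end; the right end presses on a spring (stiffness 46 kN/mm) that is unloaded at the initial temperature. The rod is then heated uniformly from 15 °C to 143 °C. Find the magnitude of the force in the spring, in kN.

Free thermal expansion: δ_free = αΔT L = 26.9×10⁻⁶ × 128 × 1550 = 5.337 mm.
Let P be the compressive force at the spring. The rod shortens elastically by PL/(AE) and the spring compresses by P/k; together these equal δ_free.
P [ L/(AE) + 1/k ] = δ_free → P [ 1550/(1075×45×10³) + 1/(46×10³) ] = 5.337.
P = 5.337 / 5.378×10⁻⁵ = 99240 N.

P ≈ 99.2 kN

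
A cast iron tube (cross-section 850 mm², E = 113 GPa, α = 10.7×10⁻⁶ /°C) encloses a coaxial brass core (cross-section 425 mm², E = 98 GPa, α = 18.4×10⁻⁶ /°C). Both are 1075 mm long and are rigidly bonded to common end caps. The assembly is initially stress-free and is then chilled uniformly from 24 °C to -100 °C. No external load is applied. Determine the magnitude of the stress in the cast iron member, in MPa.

σ ≈ 32.6 MPa (compressive)

Both members must finish at the same length. With the larger α, the brass tends to over-contract; the plates restrain it, putting the brass in tension and the cast iron in compression. With no external load the two internal forces are equal and opposite, magnitude P.
Equating the net (thermal + elastic) strains gives |α₁ − α₂|·ΔT = P·[1/(A₁E₁) + 1/(A₂E₂)].
|α₁ − α₂|·ΔT = 7.7×10⁻⁶ × 124 = 0.0009548.
1/(A₁E₁) + 1/(A₂E₂) = 1/(850×113×10³) + 1/(425×98×10³) = 3.442×10⁻⁸ N⁻¹.
P = 0.0009548 / 3.442×10⁻⁸ = 27740 N = 27.74 kN.
σ_{cast iron} = P/A₁ = 27740/850 = 32.63 MPa, compressive.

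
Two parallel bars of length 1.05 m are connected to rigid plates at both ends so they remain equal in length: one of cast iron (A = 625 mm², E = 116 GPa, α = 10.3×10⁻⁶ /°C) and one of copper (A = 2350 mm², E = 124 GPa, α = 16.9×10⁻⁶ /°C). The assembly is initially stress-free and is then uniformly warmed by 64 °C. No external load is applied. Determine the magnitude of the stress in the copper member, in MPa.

Equilibrium of a rigid end plate with no external load gives equal and opposite internal forces ±P in the two members. Since α_{copper} > α_{cast iron}, heating drives the copper into compression and the cast iron into tension.
Compatibility of the two members (thermal + elastic change equal): (α₁ − α₂)ΔT = P·[1/(A₁E₁) + 1/(A₂E₂)].
|α₁ − α₂|·ΔT = 6.6×10⁻⁶ × 64 = 0.0004224.
1/(A₁E₁) + 1/(A₂E₂) = 1/(625×116×10³) + 1/(2350×124×10³) = 1.722×10⁻⁸ N⁻¹.
P = 0.0004224 / 1.722×10⁻⁸ = 24520 N = 24.52 kN.
σ_{copper} = P/A₂ = 24520/2350 = 10.44 MPa, compressive.

σ ≈ 10.4 MPa (compressive)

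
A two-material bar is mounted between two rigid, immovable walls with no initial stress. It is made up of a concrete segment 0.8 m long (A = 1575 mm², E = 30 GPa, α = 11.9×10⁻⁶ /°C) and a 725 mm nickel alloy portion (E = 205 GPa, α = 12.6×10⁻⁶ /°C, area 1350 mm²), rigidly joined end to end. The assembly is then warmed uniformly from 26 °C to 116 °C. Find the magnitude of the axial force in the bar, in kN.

Free thermal expansion of the whole bar: Σ αᵢΔT Lᵢ = 11.9×10⁻⁶×90×800 + 12.6×10⁻⁶×90×725 = 1.679 mm.
The walls prevent any net length change, so an axial force P (same in every segment) develops. Compatibility: P · Σ Lᵢ/(AᵢEᵢ) = δ_free.
The series flexibility is Σ Lᵢ/(AᵢEᵢ) = 800/(1575×30×10³) + 725/(1350×205×10³) = 1.955×10⁻⁵ mm/N.
Hence P = δ_free / Σ(L/AE) = 1.679/1.955×10⁻⁵ = 85.88 kN (compressive).

P ≈ 85.9 kN (compressive)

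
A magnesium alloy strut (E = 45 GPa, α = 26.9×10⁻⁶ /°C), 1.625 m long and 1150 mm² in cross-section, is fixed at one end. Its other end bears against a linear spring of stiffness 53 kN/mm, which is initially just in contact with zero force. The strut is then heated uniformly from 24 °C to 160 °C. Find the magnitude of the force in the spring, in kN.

P ≈ 118 kN

If the spring were absent the strut would lengthen by αΔT L = 26.9×10⁻⁶ × 136 × 1625 = 5.945 mm.
Let P be the compressive force at the spring. The strut shortens elastically by PL/(AE) and the spring compresses by P/k; together these equal δ_free.
So P = δ_free / [L/(AE) + 1/k] = 5.945 / [ 1625/(1150×45×10³) + 1/(53×10³) ].
P = 5.945 / 5.027×10⁻⁵ = 118300 N.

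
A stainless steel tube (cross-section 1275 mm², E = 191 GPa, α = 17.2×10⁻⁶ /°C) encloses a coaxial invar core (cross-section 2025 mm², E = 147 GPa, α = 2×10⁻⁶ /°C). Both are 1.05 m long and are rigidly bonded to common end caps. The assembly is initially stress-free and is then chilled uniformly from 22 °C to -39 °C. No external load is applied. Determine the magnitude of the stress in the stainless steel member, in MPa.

σ ≈ 97.4 MPa (tensile)

The stainless steel has the larger α, so on cooling it would change length more than the invar if both were free. The rigid plates force a common final length, so the stainless steel is put into tension and the invar into compression, with equal and opposite forces P (no external load).
Equating the net (thermal + elastic) strains gives |α₁ − α₂|·ΔT = P·[1/(A₁E₁) + 1/(A₂E₂)].
|α₁ − α₂|·ΔT = 15.2×10⁻⁶ × 61 = 0.0009272.
1/(A₁E₁) + 1/(A₂E₂) = 1/(1275×191×10³) + 1/(2025×147×10³) = 7.466×10⁻⁹ N⁻¹.
So P = 0.0009272 / 7.466×10⁻⁹ = 124.2 kN.
σ_{stainless steel} = P/A₁ = 124200/1275 = 97.41 MPa, tensile.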